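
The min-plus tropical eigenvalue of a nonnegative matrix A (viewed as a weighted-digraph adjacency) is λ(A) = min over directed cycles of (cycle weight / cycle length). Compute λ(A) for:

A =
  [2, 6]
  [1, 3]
λ(A) = 2

Enumerate directed cycles and compute their means (weight / length). Sample:
  cycle 0 → 0: weight = 2, length = 1, mean = 2/1 ≈ 2.000
  cycle 1 → 1: weight = 3, length = 1, mean = 3/1 ≈ 3.000
  cycle 0 → 1 → 0: weight = 7, length = 2, mean = 7/2 ≈ 3.500
  cycle 1 → 0 → 1: weight = 7, length = 2, mean = 7/2 ≈ 3.500
Minimum mean = 2.000, attained e.g. along the cycle 0 → 0 with weight 2 and length 1. So λ(A) = 2/1 = 2.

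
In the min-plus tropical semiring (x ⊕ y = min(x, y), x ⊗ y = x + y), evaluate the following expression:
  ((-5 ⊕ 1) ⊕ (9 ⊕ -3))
((-5 ⊕ 1) ⊕ (9 ⊕ -3)) = -5

Expand innermost to outermost. Recall ⊕ takes the minimum of its arguments and ⊗ takes their sum. Working out the expression ((-5 ⊕ 1) ⊕ (9 ⊕ -3)) gives -5.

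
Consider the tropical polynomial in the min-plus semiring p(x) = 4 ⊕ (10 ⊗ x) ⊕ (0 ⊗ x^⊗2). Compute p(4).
p(4) = 4

A tropical monomial a ⊗ x^⊗i evaluates to a + i · x. Evaluating each term at x = 4:
  Term 0 contributes 4 + 0 · 4 = 4
  Term 1 contributes 10 + 1 · 4 = 14
  Term 2 contributes 0 + 2 · 4 = 8
p(4) = ⊕ of these = min[4, 14, 8] = 4.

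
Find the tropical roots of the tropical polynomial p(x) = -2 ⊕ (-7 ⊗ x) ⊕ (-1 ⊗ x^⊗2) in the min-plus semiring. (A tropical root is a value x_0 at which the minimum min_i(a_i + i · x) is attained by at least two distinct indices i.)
Roots: {-6, 5}

Each tropical root is a break point of the lower envelope of the lines y = a_i + i · x (there are 3 lines, with slopes 0, 1, ..., 2). Only the lines that attain the minimum somewhere contribute to roots; other lines are dominated. Here the surviving (envelope) indices are i = 2, i = 1, i = 0.
Intersections between consecutive envelope lines give the roots: for adjacent envelope indices i < j the intersection is x = (a_i − a_j) / (j − i). Reading off the sorted break points: {-6, 5}.
Verification: at each break x_0, at least two indices attain the minimum of min_i(a_i + i · x_0).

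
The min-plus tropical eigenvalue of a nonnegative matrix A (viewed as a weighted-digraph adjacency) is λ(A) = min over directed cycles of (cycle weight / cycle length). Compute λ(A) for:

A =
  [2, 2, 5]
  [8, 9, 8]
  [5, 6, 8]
λ(A) = 2

Enumerate directed cycles and compute their means (weight / length). Sample:
  cycle 0 → 0: weight = 2, length = 1, mean = 2/1 ≈ 2.000
  cycle 1 → 1: weight = 9, length = 1, mean = 9/1 ≈ 9.000
  cycle 2 → 2: weight = 8, length = 1, mean = 8/1 ≈ 8.000
  cycle 0 → 1 → 0: weight = 10, length = 2, mean = 10/2 ≈ 5.000
  cycle 0 → 2 → 0: weight = 10, length = 2, mean = 10/2 ≈ 5.000
  cycle 1 → 0 → 1: weight = 10, length = 2, mean = 10/2 ≈ 5.000
Minimum mean = 2.000, attained e.g. along the cycle 0 → 0 with weight 2 and length 1. So λ(A) = 2/1 = 2.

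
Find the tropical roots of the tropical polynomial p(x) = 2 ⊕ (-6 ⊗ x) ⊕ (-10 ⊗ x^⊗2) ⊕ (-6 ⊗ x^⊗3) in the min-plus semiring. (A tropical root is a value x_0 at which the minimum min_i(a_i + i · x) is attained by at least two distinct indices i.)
Roots: {-4, 4, 8}

Each tropical root is a break point of the lower envelope of the lines y = a_i + i · x (there are 4 lines, with slopes 0, 1, ..., 3). Only the lines that attain the minimum somewhere contribute to roots; other lines are dominated. Here the surviving (envelope) indices are i = 3, i = 2, i = 1, i = 0.
Intersections between consecutive envelope lines give the roots: for adjacent envelope indices i < j the intersection is x = (a_i − a_j) / (j − i). Reading off the sorted break points: {-4, 4, 8}.
Verification: at each break x_0, at least two indices attain the minimum of min_i(a_i + i · x_0).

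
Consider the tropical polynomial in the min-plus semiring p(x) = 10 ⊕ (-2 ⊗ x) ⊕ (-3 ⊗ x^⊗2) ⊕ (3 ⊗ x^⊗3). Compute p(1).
p(1) = -1

A tropical monomial a ⊗ x^⊗i evaluates to a + i · x. Evaluating each term at x = 1:
  Term 0 contributes 10 + 0 · 1 = 10
  Term 1 contributes -2 + 1 · 1 = -1
  Term 2 contributes -3 + 2 · 1 = -1
  Term 3 contributes 3 + 3 · 1 = 6
p(1) = ⊕ of these = min[10, -1, -1, 6] = -1.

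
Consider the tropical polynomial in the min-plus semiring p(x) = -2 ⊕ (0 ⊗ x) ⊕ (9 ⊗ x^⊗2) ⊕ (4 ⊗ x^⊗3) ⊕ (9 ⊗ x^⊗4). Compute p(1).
p(1) = -2

A tropical monomial a ⊗ x^⊗i evaluates to a + i · x. Evaluating each term at x = 1:
  Term 0 contributes -2 + 0 · 1 = -2
  Term 1 contributes 0 + 1 · 1 = 1
  Term 2 contributes 9 + 2 · 1 = 11
  Term 3 contributes 4 + 3 · 1 = 7
  Term 4 contributes 9 + 4 · 1 = 13
p(1) = ⊕ of these = min[-2, 1, 11, 7, 13] = -2.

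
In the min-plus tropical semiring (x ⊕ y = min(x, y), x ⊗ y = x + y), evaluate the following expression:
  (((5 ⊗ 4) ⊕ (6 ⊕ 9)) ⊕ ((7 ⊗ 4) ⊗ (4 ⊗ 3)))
(((5 ⊗ 4) ⊕ (6 ⊕ 9)) ⊕ ((7 ⊗ 4) ⊗ (4 ⊗ 3))) = 6

Expand innermost to outermost. Recall ⊕ takes the minimum of its arguments and ⊗ takes their sum. Working out the expression (((5 ⊗ 4) ⊕ (6 ⊕ 9)) ⊕ ((7 ⊗ 4) ⊗ (4 ⊗ 3))) gives 6.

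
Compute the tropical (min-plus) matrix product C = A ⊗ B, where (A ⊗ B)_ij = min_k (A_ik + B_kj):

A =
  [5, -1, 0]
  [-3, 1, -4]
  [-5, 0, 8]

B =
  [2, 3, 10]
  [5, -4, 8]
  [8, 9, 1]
A ⊗ B =
  [4, -5, 1]
  [-1, -3, -3]
  [-3, -4, 5]

Apply the min-plus product entry-by-entry:
  C[0][0] = min over k of (A[0][0] + B[0][0] = 5 + 2 = 7, A[0][1] + B[1][0] = -1 + 5 = 4, A[0][2] + B[2][0] = 0 + 8 = 8) = 4 (attained at k = 1)
  C[0][1] = min over k of (A[0][0] + B[0][1] = 5 + 3 = 8, A[0][1] + B[1][1] = -1 + -4 = -5, A[0][2] + B[2][1] = 0 + 9 = 9) = -5 (attained at k = 1)
  C[0][2] = min over k of (A[0][0] + B[0][2] = 5 + 10 = 15, A[0][1] + B[1][2] = -1 + 8 = 7, A[0][2] + B[2][2] = 0 + 1 = 1) = 1 (attained at k = 2)
  C[1][0] = min over k of (A[1][0] + B[0][0] = -3 + 2 = -1, A[1][1] + B[1][0] = 1 + 5 = 6, A[1][2] + B[2][0] = -4 + 8 = 4) = -1 (attained at k = 0)
  C[1][1] = min over k of (A[1][0] + B[0][1] = -3 + 3 = 0, A[1][1] + B[1][1] = 1 + -4 = -3, A[1][2] + B[2][1] = -4 + 9 = 5) = -3 (attained at k = 1)
  C[1][2] = min over k of (A[1][0] + B[0][2] = -3 + 10 = 7, A[1][1] + B[1][2] = 1 + 8 = 9, A[1][2] + B[2][2] = -4 + 1 = -3) = -3 (attained at k = 2)
  C[2][0] = min over k of (A[2][0] + B[0][0] = -5 + 2 = -3, A[2][1] + B[1][0] = 0 + 5 = 5, A[2][2] + B[2][0] = 8 + 8 = 16) = -3 (attained at k = 0)
  C[2][1] = min over k of (A[2][0] + B[0][1] = -5 + 3 = -2, A[2][1] + B[1][1] = 0 + -4 = -4, A[2][2] + B[2][1] = 8 + 9 = 17) = -4 (attained at k = 1)
  C[2][2] = min over k of (A[2][0] + B[0][2] = -5 + 10 = 5, A[2][1] + B[1][2] = 0 + 8 = 8, A[2][2] + B[2][2] = 8 + 1 = 9) = 5 (attained at k = 0)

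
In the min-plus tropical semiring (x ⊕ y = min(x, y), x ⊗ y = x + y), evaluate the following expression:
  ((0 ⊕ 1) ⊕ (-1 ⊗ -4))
((0 ⊕ 1) ⊕ (-1 ⊗ -4)) = -5

Expand innermost to outermost. Recall ⊕ takes the minimum of its arguments and ⊗ takes their sum. Working out the expression ((0 ⊕ 1) ⊕ (-1 ⊗ -4)) gives -5.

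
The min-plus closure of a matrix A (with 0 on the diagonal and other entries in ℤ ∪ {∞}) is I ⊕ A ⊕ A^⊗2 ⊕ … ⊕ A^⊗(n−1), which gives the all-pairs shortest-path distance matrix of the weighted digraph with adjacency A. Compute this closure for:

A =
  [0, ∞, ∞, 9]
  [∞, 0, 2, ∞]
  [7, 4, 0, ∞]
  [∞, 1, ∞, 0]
Closure =
  [0, 10, 12, 9]
  [9, 0, 2, 18]
  [7, 4, 0, 16]
  [10, 1, 3, 0]

This is the Floyd-Warshall all-pairs shortest-path computation. For each intermediate vertex k = 0, 1, …, 3, update dist[i][j] ← min(dist[i][j], dist[i][k] + dist[k][j]). The final matrix gives, for each (i, j), the minimum total weight of any directed path from i to j (possibly empty when i = j).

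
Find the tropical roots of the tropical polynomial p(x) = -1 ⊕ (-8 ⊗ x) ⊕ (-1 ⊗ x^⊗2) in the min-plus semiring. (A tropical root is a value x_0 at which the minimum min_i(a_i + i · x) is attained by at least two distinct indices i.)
Roots: {-7, 7}

Each tropical root is a break point of the lower envelope of the lines y = a_i + i · x (there are 3 lines, with slopes 0, 1, ..., 2). Only the lines that attain the minimum somewhere contribute to roots; other lines are dominated. Here the surviving (envelope) indices are i = 2, i = 1, i = 0.
Intersections between consecutive envelope lines give the roots: for adjacent envelope indices i < j the intersection is x = (a_i − a_j) / (j − i). Reading off the sorted break points: {-7, 7}.
Verification: at each break x_0, at least two indices attain the minimum of min_i(a_i + i · x_0).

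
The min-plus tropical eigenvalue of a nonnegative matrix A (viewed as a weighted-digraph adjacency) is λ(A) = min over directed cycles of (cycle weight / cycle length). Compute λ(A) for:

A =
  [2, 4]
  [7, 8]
λ(A) = 2

Enumerate directed cycles and compute their means (weight / length). Sample:
  cycle 0 → 0: weight = 2, length = 1, mean = 2/1 ≈ 2.000
  cycle 1 → 1: weight = 8, length = 1, mean = 8/1 ≈ 8.000
  cycle 0 → 1 → 0: weight = 11, length = 2, mean = 11/2 ≈ 5.500
  cycle 1 → 0 → 1: weight = 11, length = 2, mean = 11/2 ≈ 5.500
Minimum mean = 2.000, attained e.g. along the cycle 0 → 0 with weight 2 and length 1. So λ(A) = 2/1 = 2.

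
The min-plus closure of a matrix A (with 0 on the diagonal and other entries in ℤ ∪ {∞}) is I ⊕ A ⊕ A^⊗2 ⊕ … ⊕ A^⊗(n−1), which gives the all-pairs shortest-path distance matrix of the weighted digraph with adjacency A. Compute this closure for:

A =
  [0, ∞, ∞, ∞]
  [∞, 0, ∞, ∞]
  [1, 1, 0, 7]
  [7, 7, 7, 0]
Closure =
  [0, ∞, ∞, ∞]
  [∞, 0, ∞, ∞]
  [1, 1, 0, 7]
  [7, 7, 7, 0]

This is the Floyd-Warshall all-pairs shortest-path computation. For each intermediate vertex k = 0, 1, …, 3, update dist[i][j] ← min(dist[i][j], dist[i][k] + dist[k][j]). The final matrix gives, for each (i, j), the minimum total weight of any directed path from i to j (possibly empty when i = j).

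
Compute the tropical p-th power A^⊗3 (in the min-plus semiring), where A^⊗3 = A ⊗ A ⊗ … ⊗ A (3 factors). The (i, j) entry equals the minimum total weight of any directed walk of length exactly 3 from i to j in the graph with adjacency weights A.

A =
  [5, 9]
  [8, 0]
A^⊗3 =
  [15, 9]
  [8, 0]

Each entry (A^⊗3)_ij equals the minimum over all length-3 walks i = v_0 → v_1 → … → v_3 = j of Σ_t A[v_t][v_{t+1}]. For example, for (i, j) = (0, 1) we minimise over 4 possible intermediate vertex sequences; the minimum is 9, attained along the walk 0 → 1 → 1 → 1.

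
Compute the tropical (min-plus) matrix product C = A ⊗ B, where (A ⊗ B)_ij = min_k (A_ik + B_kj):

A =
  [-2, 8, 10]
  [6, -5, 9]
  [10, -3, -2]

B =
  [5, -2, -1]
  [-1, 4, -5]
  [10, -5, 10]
A ⊗ B =
  [3, -4, -3]
  [-6, -1, -10]
  [-4, -7, -8]

Apply the min-plus product entry-by-entry:
  C[0][0] = min over k of (A[0][0] + B[0][0] = -2 + 5 = 3, A[0][1] + B[1][0] = 8 + -1 = 7, A[0][2] + B[2][0] = 10 + 10 = 20) = 3 (attained at k = 0)
  C[0][1] = min over k of (A[0][0] + B[0][1] = -2 + -2 = -4, A[0][1] + B[1][1] = 8 + 4 = 12, A[0][2] + B[2][1] = 10 + -5 = 5) = -4 (attained at k = 0)
  C[0][2] = min over k of (A[0][0] + B[0][2] = -2 + -1 = -3, A[0][1] + B[1][2] = 8 + -5 = 3, A[0][2] + B[2][2] = 10 + 10 = 20) = -3 (attained at k = 0)
  C[1][0] = min over k of (A[1][0] + B[0][0] = 6 + 5 = 11, A[1][1] + B[1][0] = -5 + -1 = -6, A[1][2] + B[2][0] = 9 + 10 = 19) = -6 (attained at k = 1)
  C[1][1] = min over k of (A[1][0] + B[0][1] = 6 + -2 = 4, A[1][1] + B[1][1] = -5 + 4 = -1, A[1][2] + B[2][1] = 9 + -5 = 4) = -1 (attained at k = 1)
  C[1][2] = min over k of (A[1][0] + B[0][2] = 6 + -1 = 5, A[1][1] + B[1][2] = -5 + -5 = -10, A[1][2] + B[2][2] = 9 + 10 = 19) = -10 (attained at k = 1)
  C[2][0] = min over k of (A[2][0] + B[0][0] = 10 + 5 = 15, A[2][1] + B[1][0] = -3 + -1 = -4, A[2][2] + B[2][0] = -2 + 10 = 8) = -4 (attained at k = 1)
  C[2][1] = min over k of (A[2][0] + B[0][1] = 10 + -2 = 8, A[2][1] + B[1][1] = -3 + 4 = 1, A[2][2] + B[2][1] = -2 + -5 = -7) = -7 (attained at k = 2)
  C[2][2] = min over k of (A[2][0] + B[0][2] = 10 + -1 = 9, A[2][1] + B[1][2] = -3 + -5 = -8, A[2][2] + B[2][2] = -2 + 10 = 8) = -8 (attained at k = 1)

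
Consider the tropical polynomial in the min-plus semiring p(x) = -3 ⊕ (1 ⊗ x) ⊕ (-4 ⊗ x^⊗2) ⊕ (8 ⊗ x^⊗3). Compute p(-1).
p(-1) = -6

A tropical monomial a ⊗ x^⊗i evaluates to a + i · x. Evaluating each term at x = -1:
  Term 0 contributes -3 + 0 · -1 = -3
  Term 1 contributes 1 + 1 · -1 = 0
  Term 2 contributes -4 + 2 · -1 = -6
  Term 3 contributes 8 + 3 · -1 = 5
p(-1) = ⊕ of these = min[-3, 0, -6, 5] = -6.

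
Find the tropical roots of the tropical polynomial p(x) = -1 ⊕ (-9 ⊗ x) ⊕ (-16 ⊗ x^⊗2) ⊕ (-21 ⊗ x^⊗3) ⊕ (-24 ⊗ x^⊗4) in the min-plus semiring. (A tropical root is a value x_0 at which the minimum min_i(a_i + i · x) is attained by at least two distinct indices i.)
Roots: {3, 5, 7, 8}

Each tropical root is a break point of the lower envelope of the lines y = a_i + i · x (there are 5 lines, with slopes 0, 1, ..., 4). Only the lines that attain the minimum somewhere contribute to roots; other lines are dominated. Here the surviving (envelope) indices are i = 4, i = 3, i = 2, i = 1, i = 0.
Intersections between consecutive envelope lines give the roots: for adjacent envelope indices i < j the intersection is x = (a_i − a_j) / (j − i). Reading off the sorted break points: {3, 5, 7, 8}.
Verification: at each break x_0, at least two indices attain the minimum of min_i(a_i + i · x_0).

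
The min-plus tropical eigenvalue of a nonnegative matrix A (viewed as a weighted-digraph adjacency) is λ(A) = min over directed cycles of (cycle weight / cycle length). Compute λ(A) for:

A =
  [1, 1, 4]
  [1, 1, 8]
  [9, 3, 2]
λ(A) = 1

Enumerate directed cycles and compute their means (weight / length). Sample:
  cycle 0 → 0: weight = 1, length = 1, mean = 1/1 ≈ 1.000
  cycle 1 → 1: weight = 1, length = 1, mean = 1/1 ≈ 1.000
  cycle 2 → 2: weight = 2, length = 1, mean = 2/1 ≈ 2.000
  cycle 0 → 1 → 0: weight = 2, length = 2, mean = 2/2 ≈ 1.000
  cycle 0 → 2 → 0: weight = 13, length = 2, mean = 13/2 ≈ 6.500
  cycle 1 → 0 → 1: weight = 2, length = 2, mean = 2/2 ≈ 1.000
Minimum mean = 1.000, attained e.g. along the cycle 0 → 0 with weight 1 and length 1. So λ(A) = 1/1 = 1.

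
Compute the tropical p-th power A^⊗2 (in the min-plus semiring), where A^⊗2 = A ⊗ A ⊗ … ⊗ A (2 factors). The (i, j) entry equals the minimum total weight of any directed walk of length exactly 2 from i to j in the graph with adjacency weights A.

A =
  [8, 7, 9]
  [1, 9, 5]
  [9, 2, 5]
A^⊗2 =
  [8, 11, 12]
  [9, 7, 10]
  [3, 7, 7]

Each entry (A^⊗2)_ij equals the minimum over all length-2 walks i = v_0 → v_1 → … → v_2 = j of Σ_t A[v_t][v_{t+1}]. For example, for (i, j) = (0, 2) we minimise over 3 possible intermediate vertex sequences; the minimum is 12, attained along the walk 0 → 1 → 2.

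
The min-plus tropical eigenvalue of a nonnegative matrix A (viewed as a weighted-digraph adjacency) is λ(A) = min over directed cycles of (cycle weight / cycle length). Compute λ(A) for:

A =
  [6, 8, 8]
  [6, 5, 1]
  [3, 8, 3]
λ(A) = 3

Enumerate directed cycles and compute their means (weight / length). Sample:
  cycle 0 → 0: weight = 6, length = 1, mean = 6/1 ≈ 6.000
  cycle 1 → 1: weight = 5, length = 1, mean = 5/1 ≈ 5.000
  cycle 2 → 2: weight = 3, length = 1, mean = 3/1 ≈ 3.000
  cycle 0 → 1 → 0: weight = 14, length = 2, mean = 14/2 ≈ 7.000
  cycle 0 → 2 → 0: weight = 11, length = 2, mean = 11/2 ≈ 5.500
  cycle 1 → 0 → 1: weight = 14, length = 2, mean = 14/2 ≈ 7.000
Minimum mean = 3.000, attained e.g. along the cycle 2 → 2 with weight 3 and length 1. So λ(A) = 3/1 = 3.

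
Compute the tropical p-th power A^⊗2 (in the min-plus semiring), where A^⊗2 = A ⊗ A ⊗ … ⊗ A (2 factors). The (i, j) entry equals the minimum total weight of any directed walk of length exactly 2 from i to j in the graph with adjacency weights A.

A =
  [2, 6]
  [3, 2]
A^⊗2 =
  [4, 8]
  [5, 4]

Each entry (A^⊗2)_ij equals the minimum over all length-2 walks i = v_0 → v_1 → … → v_2 = j of Σ_t A[v_t][v_{t+1}]. For example, for (i, j) = (0, 1) we minimise over 2 possible intermediate vertex sequences; the minimum is 8, attained along the walk 0 → 0 → 1.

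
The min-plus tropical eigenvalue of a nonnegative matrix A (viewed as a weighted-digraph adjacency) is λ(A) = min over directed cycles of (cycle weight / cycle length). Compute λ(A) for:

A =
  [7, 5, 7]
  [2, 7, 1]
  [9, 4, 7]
λ(A) = 5/2

Enumerate directed cycles and compute their means (weight / length). Sample:
  cycle 0 → 0: weight = 7, length = 1, mean = 7/1 ≈ 7.000
  cycle 1 → 1: weight = 7, length = 1, mean = 7/1 ≈ 7.000
  cycle 2 → 2: weight = 7, length = 1, mean = 7/1 ≈ 7.000
  cycle 0 → 1 → 0: weight = 7, length = 2, mean = 7/2 ≈ 3.500
  cycle 0 → 2 → 0: weight = 16, length = 2, mean = 16/2 ≈ 8.000
  cycle 1 → 0 → 1: weight = 7, length = 2, mean = 7/2 ≈ 3.500
Minimum mean = 2.500, attained e.g. along the cycle 1 → 2 → 1 with weight 5 and length 2. So λ(A) = 5/2 = 5/2.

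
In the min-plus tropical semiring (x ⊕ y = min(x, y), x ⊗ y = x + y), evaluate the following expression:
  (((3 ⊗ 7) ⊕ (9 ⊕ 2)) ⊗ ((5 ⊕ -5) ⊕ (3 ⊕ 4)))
(((3 ⊗ 7) ⊕ (9 ⊕ 2)) ⊗ ((5 ⊕ -5) ⊕ (3 ⊕ 4))) = -3

Expand innermost to outermost. Recall ⊕ takes the minimum of its arguments and ⊗ takes their sum. Working out the expression (((3 ⊗ 7) ⊕ (9 ⊕ 2)) ⊗ ((5 ⊕ -5) ⊕ (3 ⊕ 4))) gives -3.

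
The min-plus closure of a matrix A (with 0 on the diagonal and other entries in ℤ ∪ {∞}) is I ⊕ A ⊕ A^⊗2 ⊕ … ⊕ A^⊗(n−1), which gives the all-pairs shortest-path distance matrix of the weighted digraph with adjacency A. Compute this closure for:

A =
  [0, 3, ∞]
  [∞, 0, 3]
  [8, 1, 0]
Closure =
  [0, 3, 6]
  [11, 0, 3]
  [8, 1, 0]

This is the Floyd-Warshall all-pairs shortest-path computation. For each intermediate vertex k = 0, 1, …, 2, update dist[i][j] ← min(dist[i][j], dist[i][k] + dist[k][j]). The final matrix gives, for each (i, j), the minimum total weight of any directed path from i to j (possibly empty when i = j).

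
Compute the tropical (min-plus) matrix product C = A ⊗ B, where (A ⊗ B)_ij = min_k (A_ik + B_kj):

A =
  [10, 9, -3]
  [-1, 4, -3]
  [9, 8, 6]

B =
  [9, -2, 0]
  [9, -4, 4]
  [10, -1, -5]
A ⊗ B =
  [7, -4, -8]
  [7, -4, -8]
  [16, 4, 1]

Apply the min-plus product entry-by-entry:
  C[0][0] = min over k of (A[0][0] + B[0][0] = 10 + 9 = 19, A[0][1] + B[1][0] = 9 + 9 = 18, A[0][2] + B[2][0] = -3 + 10 = 7) = 7 (attained at k = 2)
  C[0][1] = min over k of (A[0][0] + B[0][1] = 10 + -2 = 8, A[0][1] + B[1][1] = 9 + -4 = 5, A[0][2] + B[2][1] = -3 + -1 = -4) = -4 (attained at k = 2)
  C[0][2] = min over k of (A[0][0] + B[0][2] = 10 + 0 = 10, A[0][1] + B[1][2] = 9 + 4 = 13, A[0][2] + B[2][2] = -3 + -5 = -8) = -8 (attained at k = 2)
  C[1][0] = min over k of (A[1][0] + B[0][0] = -1 + 9 = 8, A[1][1] + B[1][0] = 4 + 9 = 13, A[1][2] + B[2][0] = -3 + 10 = 7) = 7 (attained at k = 2)
  C[1][1] = min over k of (A[1][0] + B[0][1] = -1 + -2 = -3, A[1][1] + B[1][1] = 4 + -4 = 0, A[1][2] + B[2][1] = -3 + -1 = -4) = -4 (attained at k = 2)
  C[1][2] = min over k of (A[1][0] + B[0][2] = -1 + 0 = -1, A[1][1] + B[1][2] = 4 + 4 = 8, A[1][2] + B[2][2] = -3 + -5 = -8) = -8 (attained at k = 2)
  C[2][0] = min over k of (A[2][0] + B[0][0] = 9 + 9 = 18, A[2][1] + B[1][0] = 8 + 9 = 17, A[2][2] + B[2][0] = 6 + 10 = 16) = 16 (attained at k = 2)
  C[2][1] = min over k of (A[2][0] + B[0][1] = 9 + -2 = 7, A[2][1] + B[1][1] = 8 + -4 = 4, A[2][2] + B[2][1] = 6 + -1 = 5) = 4 (attained at k = 1)
  C[2][2] = min over k of (A[2][0] + B[0][2] = 9 + 0 = 9, A[2][1] + B[1][2] = 8 + 4 = 12, A[2][2] + B[2][2] = 6 + -5 = 1) = 1 (attained at k = 2)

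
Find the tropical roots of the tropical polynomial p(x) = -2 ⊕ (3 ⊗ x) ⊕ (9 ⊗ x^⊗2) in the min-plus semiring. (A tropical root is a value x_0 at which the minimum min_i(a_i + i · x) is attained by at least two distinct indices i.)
Roots: {-6, -5}

Each tropical root is a break point of the lower envelope of the lines y = a_i + i · x (there are 3 lines, with slopes 0, 1, ..., 2). Only the lines that attain the minimum somewhere contribute to roots; other lines are dominated. Here the surviving (envelope) indices are i = 2, i = 1, i = 0.
Intersections between consecutive envelope lines give the roots: for adjacent envelope indices i < j the intersection is x = (a_i − a_j) / (j − i). Reading off the sorted break points: {-6, -5}.
Verification: at each break x_0, at least two indices attain the minimum of min_i(a_i + i · x_0).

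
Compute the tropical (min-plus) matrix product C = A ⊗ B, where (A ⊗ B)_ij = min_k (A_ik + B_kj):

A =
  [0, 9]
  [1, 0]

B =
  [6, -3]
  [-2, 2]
A ⊗ B =
  [6, -3]
  [-2, -2]

Apply the min-plus product entry-by-entry:
  C[0][0] = min over k of (A[0][0] + B[0][0] = 0 + 6 = 6, A[0][1] + B[1][0] = 9 + -2 = 7) = 6 (attained at k = 0)
  C[0][1] = min over k of (A[0][0] + B[0][1] = 0 + -3 = -3, A[0][1] + B[1][1] = 9 + 2 = 11) = -3 (attained at k = 0)
  C[1][0] = min over k of (A[1][0] + B[0][0] = 1 + 6 = 7, A[1][1] + B[1][0] = 0 + -2 = -2) = -2 (attained at k = 1)
  C[1][1] = min over k of (A[1][0] + B[0][1] = 1 + -3 = -2, A[1][1] + B[1][1] = 0 + 2 = 2) = -2 (attained at k = 0)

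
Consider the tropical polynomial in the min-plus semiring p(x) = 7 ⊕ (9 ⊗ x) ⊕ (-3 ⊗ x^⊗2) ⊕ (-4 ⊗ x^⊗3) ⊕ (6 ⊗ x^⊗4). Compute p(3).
p(3) = 3

A tropical monomial a ⊗ x^⊗i evaluates to a + i · x. Evaluating each term at x = 3:
  Term 0 contributes 7 + 0 · 3 = 7
  Term 1 contributes 9 + 1 · 3 = 12
  Term 2 contributes -3 + 2 · 3 = 3
  Term 3 contributes -4 + 3 · 3 = 5
  Term 4 contributes 6 + 4 · 3 = 18
p(3) = ⊕ of these = min[7, 12, 3, 5, 18] = 3.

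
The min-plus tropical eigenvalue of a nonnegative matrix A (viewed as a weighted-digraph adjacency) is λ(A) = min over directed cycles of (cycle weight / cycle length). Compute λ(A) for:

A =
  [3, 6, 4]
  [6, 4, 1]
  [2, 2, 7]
λ(A) = 3/2

Enumerate directed cycles and compute their means (weight / length). Sample:
  cycle 0 → 0: weight = 3, length = 1, mean = 3/1 ≈ 3.000
  cycle 1 → 1: weight = 4, length = 1, mean = 4/1 ≈ 4.000
  cycle 2 → 2: weight = 7, length = 1, mean = 7/1 ≈ 7.000
  cycle 0 → 1 → 0: weight = 12, length = 2, mean = 12/2 ≈ 6.000
  cycle 0 → 2 → 0: weight = 6, length = 2, mean = 6/2 ≈ 3.000
  cycle 1 → 0 → 1: weight = 12, length = 2, mean = 12/2 ≈ 6.000
Minimum mean = 1.500, attained e.g. along the cycle 1 → 2 → 1 with weight 3 and length 2. So λ(A) = 3/2 = 3/2.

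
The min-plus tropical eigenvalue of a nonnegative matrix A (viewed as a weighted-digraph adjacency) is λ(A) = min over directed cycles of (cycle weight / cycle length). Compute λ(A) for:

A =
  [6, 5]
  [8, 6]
λ(A) = 6

Enumerate directed cycles and compute their means (weight / length). Sample:
  cycle 0 → 0: weight = 6, length = 1, mean = 6/1 ≈ 6.000
  cycle 1 → 1: weight = 6, length = 1, mean = 6/1 ≈ 6.000
  cycle 0 → 1 → 0: weight = 13, length = 2, mean = 13/2 ≈ 6.500
  cycle 1 → 0 → 1: weight = 13, length = 2, mean = 13/2 ≈ 6.500
Minimum mean = 6.000, attained e.g. along the cycle 0 → 0 with weight 6 and length 1. So λ(A) = 6/1 = 6.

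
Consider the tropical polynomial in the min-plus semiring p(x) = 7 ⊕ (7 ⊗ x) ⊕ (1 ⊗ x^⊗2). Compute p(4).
p(4) = 7

A tropical monomial a ⊗ x^⊗i evaluates to a + i · x. Evaluating each term at x = 4:
  Term 0 contributes 7 + 0 · 4 = 7
  Term 1 contributes 7 + 1 · 4 = 11
  Term 2 contributes 1 + 2 · 4 = 9
p(4) = ⊕ of these = min[7, 11, 9] = 7.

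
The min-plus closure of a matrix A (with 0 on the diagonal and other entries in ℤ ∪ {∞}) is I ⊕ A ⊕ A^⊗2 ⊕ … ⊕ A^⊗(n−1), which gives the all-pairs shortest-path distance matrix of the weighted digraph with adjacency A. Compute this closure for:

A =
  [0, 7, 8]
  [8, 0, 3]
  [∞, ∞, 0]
Closure =
  [0, 7, 8]
  [8, 0, 3]
  [∞, ∞, 0]

This is the Floyd-Warshall all-pairs shortest-path computation. For each intermediate vertex k = 0, 1, …, 2, update dist[i][j] ← min(dist[i][j], dist[i][k] + dist[k][j]). The final matrix gives, for each (i, j), the minimum total weight of any directed path from i to j (possibly empty when i = j).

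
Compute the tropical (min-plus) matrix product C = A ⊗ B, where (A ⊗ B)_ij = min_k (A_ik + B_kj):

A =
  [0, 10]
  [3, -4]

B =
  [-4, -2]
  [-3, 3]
A ⊗ B =
  [-4, -2]
  [-7, -1]

Apply the min-plus product entry-by-entry:
  C[0][0] = min over k of (A[0][0] + B[0][0] = 0 + -4 = -4, A[0][1] + B[1][0] = 10 + -3 = 7) = -4 (attained at k = 0)
  C[0][1] = min over k of (A[0][0] + B[0][1] = 0 + -2 = -2, A[0][1] + B[1][1] = 10 + 3 = 13) = -2 (attained at k = 0)
  C[1][0] = min over k of (A[1][0] + B[0][0] = 3 + -4 = -1, A[1][1] + B[1][0] = -4 + -3 = -7) = -7 (attained at k = 1)
  C[1][1] = min over k of (A[1][0] + B[0][1] = 3 + -2 = 1, A[1][1] + B[1][1] = -4 + 3 = -1) = -1 (attained at k = 1)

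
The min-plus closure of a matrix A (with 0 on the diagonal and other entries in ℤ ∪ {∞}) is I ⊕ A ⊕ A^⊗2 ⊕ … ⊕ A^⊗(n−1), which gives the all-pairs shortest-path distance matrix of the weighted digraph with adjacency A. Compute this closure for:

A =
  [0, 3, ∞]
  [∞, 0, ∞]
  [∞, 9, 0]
Closure =
  [0, 3, ∞]
  [∞, 0, ∞]
  [∞, 9, 0]

This is the Floyd-Warshall all-pairs shortest-path computation. For each intermediate vertex k = 0, 1, …, 2, update dist[i][j] ← min(dist[i][j], dist[i][k] + dist[k][j]). The final matrix gives, for each (i, j), the minimum total weight of any directed path from i to j (possibly empty when i = j).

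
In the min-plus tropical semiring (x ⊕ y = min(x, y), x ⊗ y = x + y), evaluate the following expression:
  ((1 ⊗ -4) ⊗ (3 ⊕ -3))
((1 ⊗ -4) ⊗ (3 ⊕ -3)) = -6

Expand innermost to outermost. Recall ⊕ takes the minimum of its arguments and ⊗ takes their sum. Working out the expression ((1 ⊗ -4) ⊗ (3 ⊕ -3)) gives -6.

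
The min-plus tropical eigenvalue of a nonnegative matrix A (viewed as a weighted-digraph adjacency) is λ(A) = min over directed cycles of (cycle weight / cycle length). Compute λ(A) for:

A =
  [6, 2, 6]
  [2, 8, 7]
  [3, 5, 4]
λ(A) = 2

Enumerate directed cycles and compute their means (weight / length). Sample:
  cycle 0 → 0: weight = 6, length = 1, mean = 6/1 ≈ 6.000
  cycle 1 → 1: weight = 8, length = 1, mean = 8/1 ≈ 8.000
  cycle 2 → 2: weight = 4, length = 1, mean = 4/1 ≈ 4.000
  cycle 0 → 1 → 0: weight = 4, length = 2, mean = 4/2 ≈ 2.000
  cycle 0 → 2 → 0: weight = 9, length = 2, mean = 9/2 ≈ 4.500
  cycle 1 → 0 → 1: weight = 4, length = 2, mean = 4/2 ≈ 2.000
Minimum mean = 2.000, attained e.g. along the cycle 0 → 1 → 0 with weight 4 and length 2. So λ(A) = 4/2 = 2.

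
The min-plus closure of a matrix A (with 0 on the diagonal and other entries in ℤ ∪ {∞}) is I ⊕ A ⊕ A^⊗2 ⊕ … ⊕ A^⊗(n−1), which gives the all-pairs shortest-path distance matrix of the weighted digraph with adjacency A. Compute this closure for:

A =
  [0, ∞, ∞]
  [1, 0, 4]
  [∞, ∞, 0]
Closure =
  [0, ∞, ∞]
  [1, 0, 4]
  [∞, ∞, 0]

This is the Floyd-Warshall all-pairs shortest-path computation. For each intermediate vertex k = 0, 1, …, 2, update dist[i][j] ← min(dist[i][j], dist[i][k] + dist[k][j]). The final matrix gives, for each (i, j), the minimum total weight of any directed path from i to j (possibly empty when i = j).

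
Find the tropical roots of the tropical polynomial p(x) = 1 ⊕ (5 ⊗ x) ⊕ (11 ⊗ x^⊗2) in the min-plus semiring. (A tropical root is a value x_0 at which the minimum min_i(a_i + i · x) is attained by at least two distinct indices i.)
Roots: {-6, -4}

Each tropical root is a break point of the lower envelope of the lines y = a_i + i · x (there are 3 lines, with slopes 0, 1, ..., 2). Only the lines that attain the minimum somewhere contribute to roots; other lines are dominated. Here the surviving (envelope) indices are i = 2, i = 1, i = 0.
Intersections between consecutive envelope lines give the roots: for adjacent envelope indices i < j the intersection is x = (a_i − a_j) / (j − i). Reading off the sorted break points: {-6, -4}.
Verification: at each break x_0, at least two indices attain the minimum of min_i(a_i + i · x_0).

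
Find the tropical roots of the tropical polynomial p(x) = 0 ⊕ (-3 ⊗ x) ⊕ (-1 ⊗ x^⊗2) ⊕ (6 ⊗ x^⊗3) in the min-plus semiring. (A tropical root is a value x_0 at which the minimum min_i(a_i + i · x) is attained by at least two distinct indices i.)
Roots: {-7, -2, 3}

Each tropical root is a break point of the lower envelope of the lines y = a_i + i · x (there are 4 lines, with slopes 0, 1, ..., 3). Only the lines that attain the minimum somewhere contribute to roots; other lines are dominated. Here the surviving (envelope) indices are i = 3, i = 2, i = 1, i = 0.
Intersections between consecutive envelope lines give the roots: for adjacent envelope indices i < j the intersection is x = (a_i − a_j) / (j − i). Reading off the sorted break points: {-7, -2, 3}.
Verification: at each break x_0, at least two indices attain the minimum of min_i(a_i + i · x_0).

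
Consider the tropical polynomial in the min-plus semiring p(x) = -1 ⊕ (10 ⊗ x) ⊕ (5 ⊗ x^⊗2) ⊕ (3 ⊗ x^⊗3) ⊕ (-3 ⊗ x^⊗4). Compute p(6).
p(6) = -1

A tropical monomial a ⊗ x^⊗i evaluates to a + i · x. Evaluating each term at x = 6:
  Term 0 contributes -1 + 0 · 6 = -1
  Term 1 contributes 10 + 1 · 6 = 16
  Term 2 contributes 5 + 2 · 6 = 17
  Term 3 contributes 3 + 3 · 6 = 21
  Term 4 contributes -3 + 4 · 6 = 21
p(6) = ⊕ of these = min[-1, 16, 17, 21, 21] = -1.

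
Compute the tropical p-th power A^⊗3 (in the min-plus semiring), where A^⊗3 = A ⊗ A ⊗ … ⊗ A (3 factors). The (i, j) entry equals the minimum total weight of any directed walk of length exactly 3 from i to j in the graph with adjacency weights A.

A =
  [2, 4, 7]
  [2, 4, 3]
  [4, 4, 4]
A^⊗3 =
  [6, 8, 9]
  [6, 8, 9]
  [8, 10, 11]

Each entry (A^⊗3)_ij equals the minimum over all length-3 walks i = v_0 → v_1 → … → v_3 = j of Σ_t A[v_t][v_{t+1}]. For example, for (i, j) = (0, 2) we minimise over 9 possible intermediate vertex sequences; the minimum is 9, attained along the walk 0 → 0 → 1 → 2.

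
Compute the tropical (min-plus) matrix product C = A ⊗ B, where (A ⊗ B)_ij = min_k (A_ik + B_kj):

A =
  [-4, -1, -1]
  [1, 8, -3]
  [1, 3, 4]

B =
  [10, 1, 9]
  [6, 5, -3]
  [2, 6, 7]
A ⊗ B =
  [1, -3, -4]
  [-1, 2, 4]
  [6, 2, 0]

Apply the min-plus product entry-by-entry:
  C[0][0] = min over k of (A[0][0] + B[0][0] = -4 + 10 = 6, A[0][1] + B[1][0] = -1 + 6 = 5, A[0][2] + B[2][0] = -1 + 2 = 1) = 1 (attained at k = 2)
  C[0][1] = min over k of (A[0][0] + B[0][1] = -4 + 1 = -3, A[0][1] + B[1][1] = -1 + 5 = 4, A[0][2] + B[2][1] = -1 + 6 = 5) = -3 (attained at k = 0)
  C[0][2] = min over k of (A[0][0] + B[0][2] = -4 + 9 = 5, A[0][1] + B[1][2] = -1 + -3 = -4, A[0][2] + B[2][2] = -1 + 7 = 6) = -4 (attained at k = 1)
  C[1][0] = min over k of (A[1][0] + B[0][0] = 1 + 10 = 11, A[1][1] + B[1][0] = 8 + 6 = 14, A[1][2] + B[2][0] = -3 + 2 = -1) = -1 (attained at k = 2)
  C[1][1] = min over k of (A[1][0] + B[0][1] = 1 + 1 = 2, A[1][1] + B[1][1] = 8 + 5 = 13, A[1][2] + B[2][1] = -3 + 6 = 3) = 2 (attained at k = 0)
  C[1][2] = min over k of (A[1][0] + B[0][2] = 1 + 9 = 10, A[1][1] + B[1][2] = 8 + -3 = 5, A[1][2] + B[2][2] = -3 + 7 = 4) = 4 (attained at k = 2)
  C[2][0] = min over k of (A[2][0] + B[0][0] = 1 + 10 = 11, A[2][1] + B[1][0] = 3 + 6 = 9, A[2][2] + B[2][0] = 4 + 2 = 6) = 6 (attained at k = 2)
  C[2][1] = min over k of (A[2][0] + B[0][1] = 1 + 1 = 2, A[2][1] + B[1][1] = 3 + 5 = 8, A[2][2] + B[2][1] = 4 + 6 = 10) = 2 (attained at k = 0)
  C[2][2] = min over k of (A[2][0] + B[0][2] = 1 + 9 = 10, A[2][1] + B[1][2] = 3 + -3 = 0, A[2][2] + B[2][2] = 4 + 7 = 11) = 0 (attained at k = 1)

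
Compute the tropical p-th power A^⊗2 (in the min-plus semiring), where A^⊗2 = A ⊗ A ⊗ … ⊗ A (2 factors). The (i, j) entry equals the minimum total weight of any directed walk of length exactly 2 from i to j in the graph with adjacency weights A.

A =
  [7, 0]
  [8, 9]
A^⊗2 =
  [8, 7]
  [15, 8]

Each entry (A^⊗2)_ij equals the minimum over all length-2 walks i = v_0 → v_1 → … → v_2 = j of Σ_t A[v_t][v_{t+1}]. For example, for (i, j) = (0, 1) we minimise over 2 possible intermediate vertex sequences; the minimum is 7, attained along the walk 0 → 0 → 1.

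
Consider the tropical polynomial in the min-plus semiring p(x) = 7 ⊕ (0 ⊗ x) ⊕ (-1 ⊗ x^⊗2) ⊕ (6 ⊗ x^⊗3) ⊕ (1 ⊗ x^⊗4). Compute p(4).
p(4) = 4

A tropical monomial a ⊗ x^⊗i evaluates to a + i · x. Evaluating each term at x = 4:
  Term 0 contributes 7 + 0 · 4 = 7
  Term 1 contributes 0 + 1 · 4 = 4
  Term 2 contributes -1 + 2 · 4 = 7
  Term 3 contributes 6 + 3 · 4 = 18
  Term 4 contributes 1 + 4 · 4 = 17
p(4) = ⊕ of these = min[7, 4, 7, 18, 17] = 4.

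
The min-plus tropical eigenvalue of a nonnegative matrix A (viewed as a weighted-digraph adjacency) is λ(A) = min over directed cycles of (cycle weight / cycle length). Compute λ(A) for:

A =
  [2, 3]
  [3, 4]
λ(A) = 2

Enumerate directed cycles and compute their means (weight / length). Sample:
  cycle 0 → 0: weight = 2, length = 1, mean = 2/1 ≈ 2.000
  cycle 1 → 1: weight = 4, length = 1, mean = 4/1 ≈ 4.000
  cycle 0 → 1 → 0: weight = 6, length = 2, mean = 6/2 ≈ 3.000
  cycle 1 → 0 → 1: weight = 6, length = 2, mean = 6/2 ≈ 3.000
Minimum mean = 2.000, attained e.g. along the cycle 0 → 0 with weight 2 and length 1. So λ(A) = 2/1 = 2.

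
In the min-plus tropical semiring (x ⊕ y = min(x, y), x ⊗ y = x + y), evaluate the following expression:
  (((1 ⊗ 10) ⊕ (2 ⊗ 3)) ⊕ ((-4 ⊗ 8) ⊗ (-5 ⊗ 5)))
(((1 ⊗ 10) ⊕ (2 ⊗ 3)) ⊕ ((-4 ⊗ 8) ⊗ (-5 ⊗ 5))) = 4

Expand innermost to outermost. Recall ⊕ takes the minimum of its arguments and ⊗ takes their sum. Working out the expression (((1 ⊗ 10) ⊕ (2 ⊗ 3)) ⊕ ((-4 ⊗ 8) ⊗ (-5 ⊗ 5))) gives 4.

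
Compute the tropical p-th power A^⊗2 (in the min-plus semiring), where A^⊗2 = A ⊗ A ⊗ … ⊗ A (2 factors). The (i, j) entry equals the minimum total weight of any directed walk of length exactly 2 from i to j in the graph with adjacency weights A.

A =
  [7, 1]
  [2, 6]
A^⊗2 =
  [3, 7]
  [8, 3]

Each entry (A^⊗2)_ij equals the minimum over all length-2 walks i = v_0 → v_1 → … → v_2 = j of Σ_t A[v_t][v_{t+1}]. For example, for (i, j) = (0, 1) we minimise over 2 possible intermediate vertex sequences; the minimum is 7, attained along the walk 0 → 1 → 1.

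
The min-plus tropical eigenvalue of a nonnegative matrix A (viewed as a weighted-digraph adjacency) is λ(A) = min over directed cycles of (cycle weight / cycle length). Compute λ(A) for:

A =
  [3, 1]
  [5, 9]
λ(A) = 3

Enumerate directed cycles and compute their means (weight / length). Sample:
  cycle 0 → 0: weight = 3, length = 1, mean = 3/1 ≈ 3.000
  cycle 1 → 1: weight = 9, length = 1, mean = 9/1 ≈ 9.000
  cycle 0 → 1 → 0: weight = 6, length = 2, mean = 6/2 ≈ 3.000
  cycle 1 → 0 → 1: weight = 6, length = 2, mean = 6/2 ≈ 3.000
Minimum mean = 3.000, attained e.g. along the cycle 0 → 0 with weight 3 and length 1. So λ(A) = 3/1 = 3.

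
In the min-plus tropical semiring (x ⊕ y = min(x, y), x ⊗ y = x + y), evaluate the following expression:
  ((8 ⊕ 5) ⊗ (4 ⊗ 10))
((8 ⊕ 5) ⊗ (4 ⊗ 10)) = 19

Expand innermost to outermost. Recall ⊕ takes the minimum of its arguments and ⊗ takes their sum. Working out the expression ((8 ⊕ 5) ⊗ (4 ⊗ 10)) gives 19.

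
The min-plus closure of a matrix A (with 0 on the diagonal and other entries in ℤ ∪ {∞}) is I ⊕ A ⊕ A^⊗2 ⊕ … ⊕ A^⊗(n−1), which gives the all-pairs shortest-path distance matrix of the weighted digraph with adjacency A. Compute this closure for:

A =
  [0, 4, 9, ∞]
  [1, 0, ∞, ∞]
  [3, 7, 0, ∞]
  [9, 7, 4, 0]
Closure =
  [0, 4, 9, ∞]
  [1, 0, 10, ∞]
  [3, 7, 0, ∞]
  [7, 7, 4, 0]

This is the Floyd-Warshall all-pairs shortest-path computation. For each intermediate vertex k = 0, 1, …, 3, update dist[i][j] ← min(dist[i][j], dist[i][k] + dist[k][j]). The final matrix gives, for each (i, j), the minimum total weight of any directed path from i to j (possibly empty when i = j).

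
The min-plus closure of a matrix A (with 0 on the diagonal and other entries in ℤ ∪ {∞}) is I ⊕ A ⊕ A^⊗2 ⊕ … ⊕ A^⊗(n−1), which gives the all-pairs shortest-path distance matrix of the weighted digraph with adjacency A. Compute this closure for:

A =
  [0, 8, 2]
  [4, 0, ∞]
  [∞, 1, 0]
Closure =
  [0, 3, 2]
  [4, 0, 6]
  [5, 1, 0]

This is the Floyd-Warshall all-pairs shortest-path computation. For each intermediate vertex k = 0, 1, …, 2, update dist[i][j] ← min(dist[i][j], dist[i][k] + dist[k][j]). The final matrix gives, for each (i, j), the minimum total weight of any directed path from i to j (possibly empty when i = j).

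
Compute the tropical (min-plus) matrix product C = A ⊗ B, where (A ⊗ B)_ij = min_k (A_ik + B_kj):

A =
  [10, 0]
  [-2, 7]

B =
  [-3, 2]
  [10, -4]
A ⊗ B =
  [7, -4]
  [-5, 0]

Apply the min-plus product entry-by-entry:
  C[0][0] = min over k of (A[0][0] + B[0][0] = 10 + -3 = 7, A[0][1] + B[1][0] = 0 + 10 = 10) = 7 (attained at k = 0)
  C[0][1] = min over k of (A[0][0] + B[0][1] = 10 + 2 = 12, A[0][1] + B[1][1] = 0 + -4 = -4) = -4 (attained at k = 1)
  C[1][0] = min over k of (A[1][0] + B[0][0] = -2 + -3 = -5, A[1][1] + B[1][0] = 7 + 10 = 17) = -5 (attained at k = 0)
  C[1][1] = min over k of (A[1][0] + B[0][1] = -2 + 2 = 0, A[1][1] + B[1][1] = 7 + -4 = 3) = 0 (attained at k = 0)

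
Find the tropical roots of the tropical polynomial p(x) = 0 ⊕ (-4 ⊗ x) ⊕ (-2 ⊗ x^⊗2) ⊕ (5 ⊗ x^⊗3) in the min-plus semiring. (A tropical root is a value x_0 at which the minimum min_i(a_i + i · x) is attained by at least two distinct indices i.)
Roots: {-7, -2, 4}

Each tropical root is a break point of the lower envelope of the lines y = a_i + i · x (there are 4 lines, with slopes 0, 1, ..., 3). Only the lines that attain the minimum somewhere contribute to roots; other lines are dominated. Here the surviving (envelope) indices are i = 3, i = 2, i = 1, i = 0.
Intersections between consecutive envelope lines give the roots: for adjacent envelope indices i < j the intersection is x = (a_i − a_j) / (j − i). Reading off the sorted break points: {-7, -2, 4}.
Verification: at each break x_0, at least two indices attain the minimum of min_i(a_i + i · x_0).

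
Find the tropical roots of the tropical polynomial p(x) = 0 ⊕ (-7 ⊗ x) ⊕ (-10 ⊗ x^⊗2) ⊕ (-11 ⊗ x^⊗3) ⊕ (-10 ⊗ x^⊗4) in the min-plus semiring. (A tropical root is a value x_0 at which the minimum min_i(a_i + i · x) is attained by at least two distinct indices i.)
Roots: {-1, 1, 3, 7}

Each tropical root is a break point of the lower envelope of the lines y = a_i + i · x (there are 5 lines, with slopes 0, 1, ..., 4). Only the lines that attain the minimum somewhere contribute to roots; other lines are dominated. Here the surviving (envelope) indices are i = 4, i = 3, i = 2, i = 1, i = 0.
Intersections between consecutive envelope lines give the roots: for adjacent envelope indices i < j the intersection is x = (a_i − a_j) / (j − i). Reading off the sorted break points: {-1, 1, 3, 7}.
Verification: at each break x_0, at least two indices attain the minimum of min_i(a_i + i · x_0).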